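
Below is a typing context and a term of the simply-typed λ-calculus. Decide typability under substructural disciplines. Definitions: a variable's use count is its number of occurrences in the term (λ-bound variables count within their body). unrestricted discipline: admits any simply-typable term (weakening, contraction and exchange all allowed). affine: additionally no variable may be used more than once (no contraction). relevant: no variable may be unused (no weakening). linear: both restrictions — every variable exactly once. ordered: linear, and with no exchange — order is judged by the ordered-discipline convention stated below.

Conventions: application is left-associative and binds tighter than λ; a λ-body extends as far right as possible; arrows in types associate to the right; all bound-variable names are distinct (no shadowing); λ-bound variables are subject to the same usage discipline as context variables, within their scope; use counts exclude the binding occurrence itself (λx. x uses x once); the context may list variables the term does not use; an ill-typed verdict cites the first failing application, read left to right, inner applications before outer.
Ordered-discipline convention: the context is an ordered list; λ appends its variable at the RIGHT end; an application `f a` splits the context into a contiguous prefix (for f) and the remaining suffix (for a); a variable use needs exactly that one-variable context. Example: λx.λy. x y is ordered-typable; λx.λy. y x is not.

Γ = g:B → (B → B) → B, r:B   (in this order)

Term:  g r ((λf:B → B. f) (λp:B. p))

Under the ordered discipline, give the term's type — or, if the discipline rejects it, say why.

term : B
usage: g ×1, r ×1, f (bound) ×1, p (bound) ×1
use order (left to right): g, r, f, p
typing: well-typed at B
summary: ordered ✓, linear ✓, affine ✓, relevant ✓, unrestricted ✓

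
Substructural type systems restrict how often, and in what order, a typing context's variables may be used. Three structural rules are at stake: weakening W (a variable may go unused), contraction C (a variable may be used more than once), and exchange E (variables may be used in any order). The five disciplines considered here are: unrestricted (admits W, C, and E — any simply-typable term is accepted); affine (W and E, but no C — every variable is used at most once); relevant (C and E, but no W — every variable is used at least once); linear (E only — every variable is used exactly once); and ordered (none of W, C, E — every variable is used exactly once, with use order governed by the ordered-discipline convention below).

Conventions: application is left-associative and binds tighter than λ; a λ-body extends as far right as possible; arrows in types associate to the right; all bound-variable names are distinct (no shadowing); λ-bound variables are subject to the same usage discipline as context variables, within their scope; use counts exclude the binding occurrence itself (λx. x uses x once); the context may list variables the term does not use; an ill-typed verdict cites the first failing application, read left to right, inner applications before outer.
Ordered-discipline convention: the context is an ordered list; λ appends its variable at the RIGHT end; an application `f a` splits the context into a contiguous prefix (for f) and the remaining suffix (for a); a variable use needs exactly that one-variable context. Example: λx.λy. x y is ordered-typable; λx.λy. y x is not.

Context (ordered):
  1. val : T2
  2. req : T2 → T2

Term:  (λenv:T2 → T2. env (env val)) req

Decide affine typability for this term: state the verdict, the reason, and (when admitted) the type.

no — uses contraction: env ×2
counts: val: 1, req: 1, env (bound): 2
use order (left to right): env, env, val, req
typing: the term checks, with type T2
summary: ordered ✗; linear ✗; affine ✗; relevant ✓; unrestricted ✓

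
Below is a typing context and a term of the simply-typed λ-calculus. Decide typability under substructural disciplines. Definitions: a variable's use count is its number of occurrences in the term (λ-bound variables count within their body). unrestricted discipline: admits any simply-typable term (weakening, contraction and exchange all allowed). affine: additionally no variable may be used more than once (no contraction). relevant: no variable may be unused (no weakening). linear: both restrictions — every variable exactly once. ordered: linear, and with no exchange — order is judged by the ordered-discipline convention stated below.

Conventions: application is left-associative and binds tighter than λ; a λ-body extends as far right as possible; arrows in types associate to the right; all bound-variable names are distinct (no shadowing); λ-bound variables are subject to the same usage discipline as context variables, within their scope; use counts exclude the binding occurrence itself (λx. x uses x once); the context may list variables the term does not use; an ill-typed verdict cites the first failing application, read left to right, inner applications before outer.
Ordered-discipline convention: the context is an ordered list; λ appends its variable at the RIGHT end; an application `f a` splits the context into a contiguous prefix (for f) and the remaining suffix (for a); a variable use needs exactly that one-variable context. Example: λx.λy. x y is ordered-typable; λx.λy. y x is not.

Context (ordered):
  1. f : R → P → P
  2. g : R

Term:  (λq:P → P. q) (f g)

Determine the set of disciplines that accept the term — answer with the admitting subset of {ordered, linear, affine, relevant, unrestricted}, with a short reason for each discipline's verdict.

admitted by: ordered, linear, affine, relevant, unrestricted
counts: f: 1; g: 1; q (bound): 1
order of uses: q, f, g
typing: ✓ — P → P
ordered: ✓, f, g, q: once each, no exchange needed
linear: ✓, single use per variable (f, g, q)
affine: ✓, no duplicate uses among f, g, q
relevant: ✓, at least one use each (f, g, q)
unrestricted: ✓, typability at P → P is all that's needed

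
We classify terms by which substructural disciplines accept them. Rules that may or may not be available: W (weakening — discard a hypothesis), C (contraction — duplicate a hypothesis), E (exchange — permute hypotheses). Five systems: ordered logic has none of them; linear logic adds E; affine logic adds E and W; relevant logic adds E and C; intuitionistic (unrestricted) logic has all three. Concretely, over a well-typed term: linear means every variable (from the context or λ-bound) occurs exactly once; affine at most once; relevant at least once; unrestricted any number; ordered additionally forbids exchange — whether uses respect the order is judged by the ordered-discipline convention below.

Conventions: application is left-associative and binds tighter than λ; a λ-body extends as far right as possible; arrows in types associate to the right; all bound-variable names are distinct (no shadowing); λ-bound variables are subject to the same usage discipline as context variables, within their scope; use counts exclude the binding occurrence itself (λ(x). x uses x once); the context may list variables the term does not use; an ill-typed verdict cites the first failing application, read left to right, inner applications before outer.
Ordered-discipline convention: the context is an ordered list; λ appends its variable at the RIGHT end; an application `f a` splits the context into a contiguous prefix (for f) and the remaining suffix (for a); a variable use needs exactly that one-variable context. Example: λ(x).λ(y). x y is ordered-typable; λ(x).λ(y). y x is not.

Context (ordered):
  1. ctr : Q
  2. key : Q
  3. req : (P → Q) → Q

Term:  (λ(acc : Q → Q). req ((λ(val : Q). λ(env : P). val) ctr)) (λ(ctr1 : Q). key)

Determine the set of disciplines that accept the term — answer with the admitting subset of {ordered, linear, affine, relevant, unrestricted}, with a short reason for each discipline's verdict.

accepted by: affine, unrestricted
usage: ctr: 1, key: 1, req: 1, acc (bound): 0, val (bound): 1, env (bound): 0, ctr1 (bound): 0
use order (left to right): req, val, ctr, key
typing: the term checks, with type Q
ordered: ✗, acc, env, ctr1 left unused
linear: ✗, acc, env, ctr1 left unused
affine: ✓, no duplicate uses among ctr, key, req, acc, val, env, ctr1
relevant: ✗, acc, env, ctr1 left unused
unrestricted: ✓, simply typable at Q; W, C, E all held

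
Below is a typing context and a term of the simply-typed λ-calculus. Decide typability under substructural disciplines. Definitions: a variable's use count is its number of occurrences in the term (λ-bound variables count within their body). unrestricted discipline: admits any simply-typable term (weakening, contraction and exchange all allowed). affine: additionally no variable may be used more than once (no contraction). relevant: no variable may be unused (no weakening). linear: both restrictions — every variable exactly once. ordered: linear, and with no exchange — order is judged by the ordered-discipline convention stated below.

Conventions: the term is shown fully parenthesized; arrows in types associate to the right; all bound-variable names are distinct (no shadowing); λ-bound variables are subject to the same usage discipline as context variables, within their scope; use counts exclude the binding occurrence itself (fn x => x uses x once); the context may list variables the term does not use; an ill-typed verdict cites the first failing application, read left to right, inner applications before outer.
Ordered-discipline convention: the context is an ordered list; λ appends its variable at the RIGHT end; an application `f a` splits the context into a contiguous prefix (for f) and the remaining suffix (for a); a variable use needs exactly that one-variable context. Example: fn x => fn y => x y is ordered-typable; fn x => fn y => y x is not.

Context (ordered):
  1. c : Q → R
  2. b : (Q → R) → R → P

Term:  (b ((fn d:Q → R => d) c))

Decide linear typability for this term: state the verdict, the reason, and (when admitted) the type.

yes — c, b, d: one use apiece; term : R → P
usage: c=1; b=1; d (λ-bound)=1
uses in reading order: b, d, c
typing: ✓ — R → P
across the five disciplines: ordered ✗, linear ✓, affine ✓, relevant ✓, unrestricted ✓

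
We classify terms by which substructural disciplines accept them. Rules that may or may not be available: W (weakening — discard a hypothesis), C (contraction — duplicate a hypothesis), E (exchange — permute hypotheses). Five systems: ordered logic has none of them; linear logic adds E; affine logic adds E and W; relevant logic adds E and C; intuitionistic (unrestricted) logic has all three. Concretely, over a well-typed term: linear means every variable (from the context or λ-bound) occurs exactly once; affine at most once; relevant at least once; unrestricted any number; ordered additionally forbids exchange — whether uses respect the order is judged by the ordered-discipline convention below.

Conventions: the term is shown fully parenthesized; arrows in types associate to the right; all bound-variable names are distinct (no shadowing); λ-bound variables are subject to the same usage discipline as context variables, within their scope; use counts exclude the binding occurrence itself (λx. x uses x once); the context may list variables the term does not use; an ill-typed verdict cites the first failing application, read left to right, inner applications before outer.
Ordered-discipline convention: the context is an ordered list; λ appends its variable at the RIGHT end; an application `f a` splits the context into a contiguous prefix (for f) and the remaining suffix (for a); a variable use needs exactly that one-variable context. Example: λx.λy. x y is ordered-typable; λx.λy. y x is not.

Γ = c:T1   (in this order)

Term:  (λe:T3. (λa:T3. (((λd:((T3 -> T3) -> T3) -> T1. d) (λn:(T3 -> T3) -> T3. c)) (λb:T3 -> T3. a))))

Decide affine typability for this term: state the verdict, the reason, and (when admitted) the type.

yes — c, e, a, d, n, b: no repeats, contraction unneeded; term : T3 -> T3 -> T1
counts: c: 1×, e (λ-bound): 0×, a (λ-bound): 1×, d (λ-bound): 1×, n (λ-bound): 0×, b (λ-bound): 0×
order of uses: d, c, a
typing: ✓ — T3 -> T3 -> T1
across the five disciplines: ordered ✗ | linear ✗ | affine ✓ | relevant ✗ | unrestricted ✓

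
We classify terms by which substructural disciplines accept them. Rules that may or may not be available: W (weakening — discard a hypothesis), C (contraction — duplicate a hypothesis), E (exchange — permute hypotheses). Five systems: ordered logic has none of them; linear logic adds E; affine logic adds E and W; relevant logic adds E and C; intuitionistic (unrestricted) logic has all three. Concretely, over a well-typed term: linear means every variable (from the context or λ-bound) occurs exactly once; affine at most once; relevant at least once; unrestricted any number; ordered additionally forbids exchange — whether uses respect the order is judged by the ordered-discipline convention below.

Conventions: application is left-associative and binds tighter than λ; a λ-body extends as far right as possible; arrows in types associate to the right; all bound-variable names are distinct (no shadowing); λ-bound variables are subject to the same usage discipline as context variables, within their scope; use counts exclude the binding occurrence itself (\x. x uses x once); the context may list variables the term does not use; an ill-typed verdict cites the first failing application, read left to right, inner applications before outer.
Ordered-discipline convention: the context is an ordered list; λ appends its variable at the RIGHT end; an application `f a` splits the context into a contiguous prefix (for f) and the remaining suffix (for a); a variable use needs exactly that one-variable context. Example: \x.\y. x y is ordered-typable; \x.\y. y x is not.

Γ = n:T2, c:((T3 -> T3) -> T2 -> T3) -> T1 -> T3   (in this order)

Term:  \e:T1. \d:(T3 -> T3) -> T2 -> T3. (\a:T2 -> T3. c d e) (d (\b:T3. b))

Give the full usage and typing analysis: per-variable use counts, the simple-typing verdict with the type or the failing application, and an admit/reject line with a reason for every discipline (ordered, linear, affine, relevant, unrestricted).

usage: n: 0×; c: 1×; e (λ-bound): 1×; d (λ-bound): 2×; a (λ-bound): 0×; b (λ-bound): 1×
left-to-right use order: c, d, e, d, b
typing: well-typed at T1 -> ((T3 -> T3) -> T2 -> T3) -> T3
ordered: ✗ — uses contraction: d ×2; n, a never used (weakening)
linear: ✗ — uses contraction: d ×2; n, a never used (weakening)
affine: ✗ — uses contraction: d ×2
relevant: ✗ — n, a never used (weakening)
unrestricted: ✓ — well-typed at T1 -> ((T3 -> T3) -> T2 -> T3) -> T3; no restrictions here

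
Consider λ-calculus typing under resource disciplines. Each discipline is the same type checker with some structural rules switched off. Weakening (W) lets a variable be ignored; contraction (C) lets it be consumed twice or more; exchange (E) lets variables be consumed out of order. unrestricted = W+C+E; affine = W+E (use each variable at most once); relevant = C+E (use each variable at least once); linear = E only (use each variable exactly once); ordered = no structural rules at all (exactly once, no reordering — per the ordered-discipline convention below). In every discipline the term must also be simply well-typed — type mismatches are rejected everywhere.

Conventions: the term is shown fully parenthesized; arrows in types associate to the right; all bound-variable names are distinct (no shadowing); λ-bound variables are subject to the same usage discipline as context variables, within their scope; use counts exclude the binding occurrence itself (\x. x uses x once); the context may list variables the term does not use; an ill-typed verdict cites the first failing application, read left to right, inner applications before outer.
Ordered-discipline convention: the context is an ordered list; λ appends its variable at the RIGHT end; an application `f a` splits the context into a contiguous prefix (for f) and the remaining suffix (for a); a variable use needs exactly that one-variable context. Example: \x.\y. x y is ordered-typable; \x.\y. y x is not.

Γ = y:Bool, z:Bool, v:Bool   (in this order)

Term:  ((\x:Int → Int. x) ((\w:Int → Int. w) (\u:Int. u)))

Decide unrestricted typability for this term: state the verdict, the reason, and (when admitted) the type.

yes — simply typable at Int → Int; W, C, E all held; term : Int → Int
usage: y=0; z=0; v=0; x (bound)=1; w (bound)=1; u (bound)=1
uses in reading order: x, w, u
typing: ✓ — Int → Int
summary: ordered ✗, linear ✗, affine ✓, relevant ✗, unrestricted ✓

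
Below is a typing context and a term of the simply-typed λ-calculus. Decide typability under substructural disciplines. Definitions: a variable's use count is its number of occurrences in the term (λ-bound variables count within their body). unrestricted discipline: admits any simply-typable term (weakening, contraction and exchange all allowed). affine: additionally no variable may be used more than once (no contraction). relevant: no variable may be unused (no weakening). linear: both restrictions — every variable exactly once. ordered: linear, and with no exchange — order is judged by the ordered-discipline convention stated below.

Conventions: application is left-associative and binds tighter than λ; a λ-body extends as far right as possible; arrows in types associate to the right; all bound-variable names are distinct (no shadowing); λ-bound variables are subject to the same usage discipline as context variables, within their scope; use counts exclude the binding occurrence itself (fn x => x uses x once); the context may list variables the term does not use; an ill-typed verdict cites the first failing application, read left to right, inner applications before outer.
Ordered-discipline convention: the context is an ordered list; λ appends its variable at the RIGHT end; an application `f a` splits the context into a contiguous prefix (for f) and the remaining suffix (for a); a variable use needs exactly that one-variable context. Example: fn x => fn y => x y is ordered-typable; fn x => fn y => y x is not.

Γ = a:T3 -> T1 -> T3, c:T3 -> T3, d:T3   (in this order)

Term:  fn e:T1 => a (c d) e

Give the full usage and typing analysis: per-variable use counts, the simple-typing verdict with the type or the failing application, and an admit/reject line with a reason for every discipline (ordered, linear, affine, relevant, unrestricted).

variable uses: a ×1; c ×1; d ×1; e (bound) ×1
left-to-right use order: a, c, d, e
typing: well-typed — term : T1 -> T3
ordered: ✓ — single-use (a, c, d, e), ordered derivation ok
linear: ✓ — exactly-once usage across a, c, d, e
affine: ✓ — at most one use each (a, c, d, e)
relevant: ✓ — none of a, c, d, e goes unused
unrestricted: ✓ — well-typed at T1 -> T3; no restrictions here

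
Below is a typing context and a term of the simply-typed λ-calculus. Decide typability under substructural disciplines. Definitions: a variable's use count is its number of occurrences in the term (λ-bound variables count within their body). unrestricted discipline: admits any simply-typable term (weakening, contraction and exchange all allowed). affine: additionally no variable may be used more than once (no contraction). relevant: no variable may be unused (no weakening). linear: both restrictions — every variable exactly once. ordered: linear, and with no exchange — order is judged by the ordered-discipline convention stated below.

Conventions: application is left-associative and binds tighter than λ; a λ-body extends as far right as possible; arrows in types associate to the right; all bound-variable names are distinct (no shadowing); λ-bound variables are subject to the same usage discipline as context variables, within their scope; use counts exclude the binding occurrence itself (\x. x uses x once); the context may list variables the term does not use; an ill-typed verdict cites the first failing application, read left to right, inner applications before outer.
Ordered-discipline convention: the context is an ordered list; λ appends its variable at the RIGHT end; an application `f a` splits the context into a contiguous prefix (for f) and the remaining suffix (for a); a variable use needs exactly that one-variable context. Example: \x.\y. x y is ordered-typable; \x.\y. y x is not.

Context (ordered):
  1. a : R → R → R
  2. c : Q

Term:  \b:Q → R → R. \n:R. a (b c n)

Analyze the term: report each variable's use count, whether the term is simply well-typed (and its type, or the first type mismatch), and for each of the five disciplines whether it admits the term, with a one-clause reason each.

use counts: a: 1×; c: 1×; b (λ-bound): 1×; n (λ-bound): 1×
use order (left to right): a, b, c, n
typing: well-typed — term : (Q → R → R) → R → R → R
ordered: ✗, no contiguous prefix/suffix split fits a, b, c, n
linear: ✓, each of a, c, b, n used exactly once
affine: ✓, none of a, c, b, n used more than once
relevant: ✓, every one of a, c, b, n appears
unrestricted: ✓, type-checks ((Q → R → R) → R → R → R) and nothing is barred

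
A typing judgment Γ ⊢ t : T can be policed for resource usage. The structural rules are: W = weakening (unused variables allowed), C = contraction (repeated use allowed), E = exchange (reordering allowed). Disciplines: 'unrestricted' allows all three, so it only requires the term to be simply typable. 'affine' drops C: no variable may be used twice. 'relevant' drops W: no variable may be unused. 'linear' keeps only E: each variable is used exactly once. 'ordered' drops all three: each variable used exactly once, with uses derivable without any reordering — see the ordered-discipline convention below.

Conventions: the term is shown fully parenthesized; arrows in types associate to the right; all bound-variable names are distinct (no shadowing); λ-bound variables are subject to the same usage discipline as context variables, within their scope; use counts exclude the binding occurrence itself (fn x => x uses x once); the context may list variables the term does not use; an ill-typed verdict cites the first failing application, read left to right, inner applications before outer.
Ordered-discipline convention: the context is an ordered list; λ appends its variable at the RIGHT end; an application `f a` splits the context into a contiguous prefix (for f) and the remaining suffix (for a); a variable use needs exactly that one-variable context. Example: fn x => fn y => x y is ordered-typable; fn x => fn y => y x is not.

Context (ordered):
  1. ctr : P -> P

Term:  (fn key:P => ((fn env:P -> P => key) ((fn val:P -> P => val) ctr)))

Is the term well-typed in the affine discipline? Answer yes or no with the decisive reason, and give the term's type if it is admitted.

yes — no duplicate uses among ctr, key, env, val; term : P -> P
counts: ctr ×1, key (λ-bound) ×1, env (λ-bound) ×0, val (λ-bound) ×1
use order (left to right): key, val, ctr
typing: the term checks, with type P -> P
summary: ordered ✗ · linear ✗ · affine ✓ · relevant ✗ · unrestricted ✓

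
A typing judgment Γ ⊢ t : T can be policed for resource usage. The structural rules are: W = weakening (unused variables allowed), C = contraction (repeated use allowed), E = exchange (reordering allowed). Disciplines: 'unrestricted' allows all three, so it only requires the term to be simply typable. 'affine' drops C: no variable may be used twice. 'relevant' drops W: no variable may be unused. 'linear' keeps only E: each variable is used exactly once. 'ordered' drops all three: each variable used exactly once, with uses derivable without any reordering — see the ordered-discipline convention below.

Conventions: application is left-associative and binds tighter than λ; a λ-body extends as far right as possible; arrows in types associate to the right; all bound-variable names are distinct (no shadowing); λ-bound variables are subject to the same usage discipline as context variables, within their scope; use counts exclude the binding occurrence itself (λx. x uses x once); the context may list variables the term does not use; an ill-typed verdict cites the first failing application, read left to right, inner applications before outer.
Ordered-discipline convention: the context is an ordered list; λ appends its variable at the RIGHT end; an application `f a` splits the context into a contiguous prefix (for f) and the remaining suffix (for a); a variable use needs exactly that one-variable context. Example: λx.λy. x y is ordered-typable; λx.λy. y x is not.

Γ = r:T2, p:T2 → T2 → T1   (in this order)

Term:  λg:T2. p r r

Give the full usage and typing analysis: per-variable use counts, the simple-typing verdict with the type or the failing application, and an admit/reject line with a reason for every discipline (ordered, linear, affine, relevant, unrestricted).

use counts: r=2; p=1; g (bound)=0
left-to-right use order: p, r, r
typing: well-typed — term : T2 → T1
ordered ✗ (r ×2 used more than once (contraction); needs weakening: g unused)
linear ✗ (r ×2 used more than once (contraction); needs weakening: g unused)
affine ✗ (r ×2 used more than once (contraction))
relevant ✗ (needs weakening: g unused)
unrestricted ✓ (simply typable at T2 → T1; W, C, E all held)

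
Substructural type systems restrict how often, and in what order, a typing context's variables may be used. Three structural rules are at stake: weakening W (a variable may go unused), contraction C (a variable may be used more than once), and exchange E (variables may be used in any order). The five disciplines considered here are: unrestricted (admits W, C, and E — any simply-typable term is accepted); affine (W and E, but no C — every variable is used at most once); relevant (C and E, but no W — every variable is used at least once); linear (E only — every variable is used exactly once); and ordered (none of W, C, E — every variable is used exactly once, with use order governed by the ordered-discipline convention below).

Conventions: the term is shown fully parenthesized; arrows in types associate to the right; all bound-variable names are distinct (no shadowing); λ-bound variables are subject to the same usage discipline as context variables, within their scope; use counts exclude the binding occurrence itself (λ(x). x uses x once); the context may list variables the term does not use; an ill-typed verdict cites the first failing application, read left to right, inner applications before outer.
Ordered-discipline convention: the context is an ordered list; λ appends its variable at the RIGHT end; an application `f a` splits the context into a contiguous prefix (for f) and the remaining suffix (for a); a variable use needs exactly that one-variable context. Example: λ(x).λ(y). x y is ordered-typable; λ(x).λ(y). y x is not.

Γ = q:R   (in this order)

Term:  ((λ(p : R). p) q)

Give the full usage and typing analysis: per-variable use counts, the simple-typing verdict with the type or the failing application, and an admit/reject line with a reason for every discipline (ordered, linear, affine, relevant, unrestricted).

counts: q=1, p (λ-bound)=1
left-to-right use order: p, q
typing: the term checks, with type R
ordered ✓ (single-use (q, p), ordered derivation ok)
linear ✓ (q, p: one use apiece)
affine ✓ (no duplicate uses among q, p)
relevant ✓ (none of q, p goes unused)
unrestricted ✓ (simply typable at R; W, C, E all held)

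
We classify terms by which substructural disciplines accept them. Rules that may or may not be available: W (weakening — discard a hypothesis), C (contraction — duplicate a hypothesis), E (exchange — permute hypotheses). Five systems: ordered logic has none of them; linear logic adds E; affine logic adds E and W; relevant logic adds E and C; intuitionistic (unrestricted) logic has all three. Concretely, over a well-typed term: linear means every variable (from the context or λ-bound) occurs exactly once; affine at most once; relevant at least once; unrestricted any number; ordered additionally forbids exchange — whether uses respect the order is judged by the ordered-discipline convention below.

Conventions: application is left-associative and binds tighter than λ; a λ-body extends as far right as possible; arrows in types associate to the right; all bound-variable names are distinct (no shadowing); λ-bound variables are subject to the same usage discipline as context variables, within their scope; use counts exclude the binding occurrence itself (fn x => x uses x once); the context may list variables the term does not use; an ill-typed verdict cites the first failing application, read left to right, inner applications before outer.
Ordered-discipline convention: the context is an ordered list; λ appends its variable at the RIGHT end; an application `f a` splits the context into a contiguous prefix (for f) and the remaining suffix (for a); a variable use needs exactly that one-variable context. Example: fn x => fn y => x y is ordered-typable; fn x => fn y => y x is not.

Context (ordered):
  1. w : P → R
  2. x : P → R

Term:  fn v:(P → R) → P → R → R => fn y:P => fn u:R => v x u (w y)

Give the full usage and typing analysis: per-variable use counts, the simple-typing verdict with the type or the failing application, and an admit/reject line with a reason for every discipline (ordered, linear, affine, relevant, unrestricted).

counts: w ×1; x ×1; v (bound) ×1; y (bound) ×1; u (bound) ×1
left-to-right use order: v, x, u, w, y
typing: ill-typed: an argument R mismatches the expected P
ordered: ✗, the type mismatch rejects it
linear: ✗, not simply typable
affine: ✗, fails simple typing
relevant: ✗, a type mismatch blocks all five
unrestricted: ✗, the type mismatch rejects it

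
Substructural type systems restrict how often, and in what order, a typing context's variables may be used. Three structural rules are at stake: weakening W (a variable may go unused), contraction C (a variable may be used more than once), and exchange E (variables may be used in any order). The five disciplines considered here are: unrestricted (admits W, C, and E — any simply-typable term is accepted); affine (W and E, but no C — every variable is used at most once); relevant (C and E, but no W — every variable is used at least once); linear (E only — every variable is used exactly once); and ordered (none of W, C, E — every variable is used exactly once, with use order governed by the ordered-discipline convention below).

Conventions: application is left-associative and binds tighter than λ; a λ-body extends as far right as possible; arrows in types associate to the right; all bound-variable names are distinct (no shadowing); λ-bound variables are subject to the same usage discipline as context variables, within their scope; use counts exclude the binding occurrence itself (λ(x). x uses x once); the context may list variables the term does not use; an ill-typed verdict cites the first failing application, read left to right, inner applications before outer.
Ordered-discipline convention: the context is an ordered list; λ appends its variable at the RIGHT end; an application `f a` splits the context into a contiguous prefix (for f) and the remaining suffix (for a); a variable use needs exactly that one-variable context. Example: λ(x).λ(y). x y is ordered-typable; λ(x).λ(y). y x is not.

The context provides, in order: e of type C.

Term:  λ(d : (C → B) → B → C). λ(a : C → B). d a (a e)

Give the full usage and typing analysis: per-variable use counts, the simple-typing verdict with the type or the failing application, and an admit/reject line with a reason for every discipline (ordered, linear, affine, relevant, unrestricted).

variable uses: e: 1×, d (λ-bound): 1×, a (λ-bound): 2×
order of uses: d, a, a, e
typing: ✓ — ((C → B) → B → C) → (C → B) → C
ordered: ✗ — a ×2 used more than once (contraction)
linear: ✗ — a ×2 used more than once (contraction)
affine: ✗ — a ×2 used more than once (contraction)
relevant: ✓ — every one of e, d, a appears
unrestricted: ✓ — type-checks (((C → B) → B → C) → (C → B) → C) and nothing is barred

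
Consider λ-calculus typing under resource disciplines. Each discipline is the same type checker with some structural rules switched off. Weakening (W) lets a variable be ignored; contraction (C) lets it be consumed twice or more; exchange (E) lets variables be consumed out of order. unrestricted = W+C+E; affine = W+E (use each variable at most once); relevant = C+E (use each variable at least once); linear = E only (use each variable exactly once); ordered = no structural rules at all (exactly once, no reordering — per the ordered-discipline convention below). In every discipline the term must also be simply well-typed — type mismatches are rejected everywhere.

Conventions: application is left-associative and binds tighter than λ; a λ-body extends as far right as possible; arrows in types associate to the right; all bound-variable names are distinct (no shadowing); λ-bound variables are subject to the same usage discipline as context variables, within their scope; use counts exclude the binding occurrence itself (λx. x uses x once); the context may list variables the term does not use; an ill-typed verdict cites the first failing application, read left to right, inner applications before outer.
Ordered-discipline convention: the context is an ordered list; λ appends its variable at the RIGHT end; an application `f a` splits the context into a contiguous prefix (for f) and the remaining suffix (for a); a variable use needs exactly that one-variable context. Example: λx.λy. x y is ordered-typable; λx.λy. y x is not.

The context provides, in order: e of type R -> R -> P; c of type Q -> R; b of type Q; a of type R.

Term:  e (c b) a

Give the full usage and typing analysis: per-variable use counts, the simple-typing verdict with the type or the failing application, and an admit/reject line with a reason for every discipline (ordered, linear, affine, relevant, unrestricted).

counts: e ×1, c ×1, b ×1, a ×1
left-to-right use order: e, c, b, a
typing: ✓ — P
ordered: ✓, e, c, b, a: once each, no exchange needed
linear: ✓, each of e, c, b, a used exactly once
affine: ✓, e, c, b, a: no repeats, contraction unneeded
relevant: ✓, none of e, c, b, a goes unused
unrestricted: ✓, typability at P is all that's needed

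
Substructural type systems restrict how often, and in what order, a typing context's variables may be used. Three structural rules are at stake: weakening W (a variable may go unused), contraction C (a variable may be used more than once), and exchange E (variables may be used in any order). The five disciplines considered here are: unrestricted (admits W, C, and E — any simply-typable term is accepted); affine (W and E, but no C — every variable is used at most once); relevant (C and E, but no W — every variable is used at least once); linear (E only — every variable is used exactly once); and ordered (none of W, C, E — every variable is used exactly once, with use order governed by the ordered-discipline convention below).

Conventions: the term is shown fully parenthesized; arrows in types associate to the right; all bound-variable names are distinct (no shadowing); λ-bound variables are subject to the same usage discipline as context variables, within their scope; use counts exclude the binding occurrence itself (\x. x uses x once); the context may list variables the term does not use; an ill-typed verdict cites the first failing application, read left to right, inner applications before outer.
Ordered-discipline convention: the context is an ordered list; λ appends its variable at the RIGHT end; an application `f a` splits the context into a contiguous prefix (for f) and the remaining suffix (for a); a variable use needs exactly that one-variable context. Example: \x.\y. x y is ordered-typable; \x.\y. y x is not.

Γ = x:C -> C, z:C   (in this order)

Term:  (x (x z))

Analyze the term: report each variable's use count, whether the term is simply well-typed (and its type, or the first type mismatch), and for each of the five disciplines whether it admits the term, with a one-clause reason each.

variable uses: x=2, z=1
order of uses: x, x, z
typing: ✓ — C
ordered: ✗, x ×2 used more than once (contraction)
linear: ✗, x ×2 used more than once (contraction)
affine: ✗, x ×2 used more than once (contraction)
relevant: ✓, at least one use each (x, z)
unrestricted: ✓, well-typed at C; no restrictions here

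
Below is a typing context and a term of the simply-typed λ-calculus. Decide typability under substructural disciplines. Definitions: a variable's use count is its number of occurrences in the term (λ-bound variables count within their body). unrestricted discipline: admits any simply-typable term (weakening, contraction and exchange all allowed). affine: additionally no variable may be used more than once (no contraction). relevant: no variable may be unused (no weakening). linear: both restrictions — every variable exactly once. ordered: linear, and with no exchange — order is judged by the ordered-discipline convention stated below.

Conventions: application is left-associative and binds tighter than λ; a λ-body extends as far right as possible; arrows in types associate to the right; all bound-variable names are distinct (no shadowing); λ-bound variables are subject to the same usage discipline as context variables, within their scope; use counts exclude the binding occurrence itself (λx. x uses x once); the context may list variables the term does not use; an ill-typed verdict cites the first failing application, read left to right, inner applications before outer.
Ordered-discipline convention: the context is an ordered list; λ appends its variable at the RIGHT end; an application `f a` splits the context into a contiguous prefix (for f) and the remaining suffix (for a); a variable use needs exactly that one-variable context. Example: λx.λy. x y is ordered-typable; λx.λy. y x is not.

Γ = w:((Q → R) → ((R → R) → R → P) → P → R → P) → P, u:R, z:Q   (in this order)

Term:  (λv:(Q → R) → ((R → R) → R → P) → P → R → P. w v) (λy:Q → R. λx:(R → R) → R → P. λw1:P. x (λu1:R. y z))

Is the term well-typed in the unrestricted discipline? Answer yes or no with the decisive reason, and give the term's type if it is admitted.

yes — typability at P is all that's needed; term : P
variable uses: w: 1; u: 0; z: 1; v (λ-bound): 1; y (λ-bound): 1; x (λ-bound): 1; w1 (λ-bound): 0; u1 (λ-bound): 0
uses in reading order: w, v, x, y, z
typing: well-typed — term : P
summary: ordered ✗; linear ✗; affine ✓; relevant ✗; unrestricted ✓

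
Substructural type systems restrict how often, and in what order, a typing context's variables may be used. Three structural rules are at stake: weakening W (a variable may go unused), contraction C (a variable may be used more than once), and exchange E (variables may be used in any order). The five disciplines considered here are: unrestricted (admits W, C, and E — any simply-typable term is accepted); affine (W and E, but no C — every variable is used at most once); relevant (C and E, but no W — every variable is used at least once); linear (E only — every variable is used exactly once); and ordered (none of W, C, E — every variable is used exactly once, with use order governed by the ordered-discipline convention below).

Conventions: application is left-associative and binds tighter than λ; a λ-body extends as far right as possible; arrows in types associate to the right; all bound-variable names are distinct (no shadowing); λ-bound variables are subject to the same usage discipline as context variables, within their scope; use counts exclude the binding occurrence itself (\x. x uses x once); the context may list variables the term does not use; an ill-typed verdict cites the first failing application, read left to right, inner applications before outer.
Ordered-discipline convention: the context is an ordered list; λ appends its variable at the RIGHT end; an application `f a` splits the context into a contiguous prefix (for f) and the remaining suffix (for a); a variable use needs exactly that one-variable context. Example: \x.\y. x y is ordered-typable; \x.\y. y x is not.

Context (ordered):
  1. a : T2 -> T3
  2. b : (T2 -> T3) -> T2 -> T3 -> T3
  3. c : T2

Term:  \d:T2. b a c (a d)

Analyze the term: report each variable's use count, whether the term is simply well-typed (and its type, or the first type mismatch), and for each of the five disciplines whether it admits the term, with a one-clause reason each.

usage: a=2, b=1, c=1, d (λ-bound)=1
order of uses: b, a, c, a, d
typing: the term checks, with type T2 -> T3
ordered ✗ (uses contraction: a ×2)
linear ✗ (uses contraction: a ×2)
affine ✗ (uses contraction: a ×2)
relevant ✓ (every one of a, b, c, d appears)
unrestricted ✓ (well-typed at T2 -> T3; no restrictions here)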